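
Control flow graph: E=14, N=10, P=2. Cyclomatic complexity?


Formula: V(G) = E - N + 2P
V(G) = 14 - 10 + 2*2
V(G) = 4 + 4
V(G) = 8

8


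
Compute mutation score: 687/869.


Mutation score = killed / total * 100
Mutation score = 687 / 869 * 100
Mutation score = 79.06%

79.06%


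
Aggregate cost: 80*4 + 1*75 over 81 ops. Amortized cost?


Formula: Amortized cost = Total cost / Operations
Total cost = (80 * 4) + (1 * 75)
Total cost = 320 + 75 = 395
Amortized = 395 / 81 = 4.8765

4.8765


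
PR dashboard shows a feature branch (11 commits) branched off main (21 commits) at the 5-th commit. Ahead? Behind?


Common ancestor: commit #5
feature commits after divergence: 11 - 5 = 6
main commits after divergence: 21 - 5 = 16
feature is 6 commits ahead of main
main is 16 commits ahead of feature

feature ahead: 6, main ahead: 16


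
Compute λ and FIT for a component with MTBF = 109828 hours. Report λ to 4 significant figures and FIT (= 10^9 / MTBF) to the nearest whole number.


Formula: λ = 1 / MTBF; FIT = λ × 1e9 = 1e9 / MTBF
λ = 1 / 109828 ≈ 9.105e-06 failures/hour
FIT = 1e9 / 109828 ≈ 9105 failures per 1e9 hours (nearest whole number)

λ = 9.105e-06 /h, FIT = 9105


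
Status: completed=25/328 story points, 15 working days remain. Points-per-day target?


Formula: Required rate = Remaining points / Days left
Remaining = 328 - 25 = 303 points
Required rate = 303 / 15 = 20.2 points/day

20.2 points/day


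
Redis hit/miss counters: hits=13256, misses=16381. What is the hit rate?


Formula: hit rate = hits / (hits + misses) * 100
hit rate = 13256 / (13256 + 16381) * 100
hit rate = 13256 / 29637 * 100
hit rate = 44.73%

44.73%


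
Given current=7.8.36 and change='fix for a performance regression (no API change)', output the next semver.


Current: 7.8.36
Change category: 'fix for a performance regression (no API change)' → patch bump
SemVer rule: patch bump → increment PATCH (MAJOR and MINOR unchanged)
New: 7.8.37

7.8.37


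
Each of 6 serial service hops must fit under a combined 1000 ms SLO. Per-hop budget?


Formula: per_stage = total_budget / stages
per_stage = 1000 / 6
per_stage = 166.67 ms

166.67 ms


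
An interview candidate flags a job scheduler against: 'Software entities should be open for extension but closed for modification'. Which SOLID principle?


This describes the Open/Closed Principle (OCP)

Open/Closed Principle (OCP)


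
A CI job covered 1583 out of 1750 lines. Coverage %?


Coverage = covered / total * 100
Coverage = 1583 / 1750 * 100
Coverage = 90.46%

90.46%


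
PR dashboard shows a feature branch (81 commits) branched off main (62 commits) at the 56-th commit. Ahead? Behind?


Common ancestor: commit #56
feature commits after divergence: 81 - 56 = 25
main commits after divergence: 62 - 56 = 6
feature is 25 commits ahead of main
main is 6 commits ahead of feature

feature ahead: 25, main ahead: 6


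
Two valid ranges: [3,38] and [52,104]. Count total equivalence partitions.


Valid ranges: [3,38] and [52,104]
Class 1: x < 3 — invalid
Class 2: 3 ≤ x ≤ 38 — valid
Class 3: 38 < x < 52 — invalid (gap between ranges)
Class 4: 52 ≤ x ≤ 104 — valid
Class 5: x > 104 — invalid
Total equivalence classes: 5

5 equivalence classes


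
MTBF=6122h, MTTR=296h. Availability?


Availability = MTBF / (MTBF + MTTR)
Availability = 6122 / (6122 + 296)
Availability = 6122 / 6418
Availability = 95.388%

95.388%


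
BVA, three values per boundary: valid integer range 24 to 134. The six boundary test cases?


Range: [24, 134]
Boundaries: just below min, min, min+1, max-1, max, just above max
Values: [23, 24, 25, 133, 134, 135]

[23, 24, 25, 133, 134, 135]


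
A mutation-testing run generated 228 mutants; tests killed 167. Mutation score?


Mutation score = killed / total * 100
Mutation score = 167 / 228 * 100
Mutation score = 73.25%

73.25%


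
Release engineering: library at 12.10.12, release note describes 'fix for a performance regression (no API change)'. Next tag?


Current: 12.10.12
Change category: 'fix for a performance regression (no API change)' → patch bump
SemVer rule: patch bump → increment PATCH (MAJOR and MINOR unchanged)
New: 12.10.13

12.10.13


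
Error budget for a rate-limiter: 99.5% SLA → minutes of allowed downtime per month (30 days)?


Formula: allowed downtime = period * (100 - SLA) / 100
Period (month (30 days)) = 43200 minutes
Unavailability fraction = (100 - 99.5) / 100
Allowed downtime = 43200 * (100 - 99.5) / 100
Allowed downtime = 216.0 minutes

216.0 minutes


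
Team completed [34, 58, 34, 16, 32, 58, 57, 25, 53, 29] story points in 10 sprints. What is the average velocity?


Formula: Avg velocity = Total points / Number of sprints
Points: [34, 58, 34, 16, 32, 58, 57, 25, 53, 29]
Sum = 34 + 58 + 34 + 16 + 32 + 58 + 57 + 25 + 53 + 29 = 396
Avg velocity = 396 / 10 = 39.6 points/sprint

39.6 points/sprint


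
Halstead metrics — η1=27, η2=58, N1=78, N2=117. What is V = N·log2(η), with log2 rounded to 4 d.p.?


Formula: V = N * log2(η), where N = N1 + N2 and η = η1 + η2
η = 27 + 58 = 85
N = 78 + 117 = 195
log2(85) ≈ 6.4094
V = 195 * 6.4094 = 1249.83

1249.83


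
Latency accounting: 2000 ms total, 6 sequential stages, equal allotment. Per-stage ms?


Formula: per_stage = total_budget / stages
per_stage = 2000 / 6
per_stage = 333.33 ms

333.33 ms


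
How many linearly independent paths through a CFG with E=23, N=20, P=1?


Formula: V(G) = E - N + 2P
V(G) = 23 - 20 + 2*1
V(G) = 3 + 2
V(G) = 5

5


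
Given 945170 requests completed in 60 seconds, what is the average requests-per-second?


Formula: throughput = requests / seconds
throughput = 945170 / 60
throughput = 15752.83 requests/second

15752.83 requests/second


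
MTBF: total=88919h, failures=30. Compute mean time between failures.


Formula: MTBF = Total operating time / Number of failures
MTBF = 88919 / 30
MTBF = 2963.97 hours

2963.97 hours


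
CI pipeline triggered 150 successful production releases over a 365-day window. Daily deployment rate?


Formula: deployments per day = releases / days
= 150 / 365
= 0.411 deploys/day
(equivalently, 2.88 deploys/week)

0.411 deploys/day


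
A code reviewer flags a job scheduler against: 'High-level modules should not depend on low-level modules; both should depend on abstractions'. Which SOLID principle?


This describes the Dependency Inversion Principle (DIP)

Dependency Inversion Principle (DIP)


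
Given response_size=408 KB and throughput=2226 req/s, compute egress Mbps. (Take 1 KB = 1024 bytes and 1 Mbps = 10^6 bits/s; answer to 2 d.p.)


Formula: Mbps = payload_bytes * RPS * 8 / 1e6
Payload per request = 408 KB = 408 * 1024 = 417792 bytes
Total bytes/sec = 417792 * 2226 = 930004992
Total bits/sec = 930004992 * 8 = 7440039936
Mbps = 7440039936 / 1e6 = 7440.04

7440.04 Mbps


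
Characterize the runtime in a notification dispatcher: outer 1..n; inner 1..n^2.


Reasoning: n times n^2
Complexity: O(n^3)

O(n^3)


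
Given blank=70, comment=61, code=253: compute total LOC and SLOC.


Total LOC = blank + comment + code
Total LOC = 70 + 61 + 253 = 384
SLOC (source only) = code = 253

Total LOC: 384, SLOC: 253


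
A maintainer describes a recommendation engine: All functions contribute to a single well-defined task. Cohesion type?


Reasoning: Best: single purpose
Type: Functional cohesion

Functional cohesion


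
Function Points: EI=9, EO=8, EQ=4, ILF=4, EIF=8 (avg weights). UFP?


UFP = EI*4 + EO*5 + EQ*4 + ILF*10 + EIF*7
UFP = 9*4 + 8*5 + 4*4 + 4*10 + 8*7
UFP = 36 + 40 + 16 + 40 + 56
UFP = 188

188


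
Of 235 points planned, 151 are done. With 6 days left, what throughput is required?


Formula: Required rate = Remaining points / Days left
Remaining = 235 - 151 = 84 points
Required rate = 84 / 6 = 14.0 points/day

14.0 points/day


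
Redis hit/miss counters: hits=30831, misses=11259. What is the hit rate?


Formula: hit rate = hits / (hits + misses) * 100
hit rate = 30831 / (30831 + 11259) * 100
hit rate = 30831 / 42090 * 100
hit rate = 73.25%

73.25%


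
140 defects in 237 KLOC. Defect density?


Defect density = defects / KLOC
Defect density = 140 / 237
Defect density = 0.591 defects/KLOC

0.591 defects/KLOC


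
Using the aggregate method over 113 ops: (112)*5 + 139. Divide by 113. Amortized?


Formula: Amortized cost = Total cost / Operations
Total cost = (112 * 5) + (1 * 139)
Total cost = 560 + 139 = 699
Amortized = 699 / 113 = 6.1858

6.1858


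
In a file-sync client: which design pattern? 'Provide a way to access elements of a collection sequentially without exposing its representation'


This matches the Iterator pattern

Iterator


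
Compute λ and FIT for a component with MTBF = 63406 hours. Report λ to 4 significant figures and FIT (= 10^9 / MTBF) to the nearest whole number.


Formula: λ = 1 / MTBF; FIT = λ × 1e9 = 1e9 / MTBF
λ = 1 / 63406 ≈ 1.577e-05 failures/hour
FIT = 1e9 / 63406 ≈ 15771 failures per 1e9 hours (nearest whole number)

λ = 1.577e-05 /h, FIT = 15771


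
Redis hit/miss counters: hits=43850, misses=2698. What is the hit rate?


Formula: hit rate = hits / (hits + misses) * 100
hit rate = 43850 / (43850 + 2698) * 100
hit rate = 43850 / 46548 * 100
hit rate = 94.2%

94.2%


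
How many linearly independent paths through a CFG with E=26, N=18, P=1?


Formula: V(G) = E - N + 2P
V(G) = 26 - 18 + 2*1
V(G) = 8 + 2
V(G) = 10

10


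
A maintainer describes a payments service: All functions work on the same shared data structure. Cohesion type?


Reasoning: Functions share data
Type: Communicational cohesion

Communicational cohesion


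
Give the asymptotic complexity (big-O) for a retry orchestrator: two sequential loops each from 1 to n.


Reasoning: sequential dominates: O(n) + O(n) = O(n)
Complexity: O(n)

O(n)


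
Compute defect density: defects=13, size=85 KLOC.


Defect density = defects / KLOC
Defect density = 13 / 85
Defect density = 0.153 defects/KLOC

0.153 defects/KLOC


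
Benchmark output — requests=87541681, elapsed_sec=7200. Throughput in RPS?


Formula: throughput = requests / seconds
throughput = 87541681 / 7200
throughput = 12158.57 requests/second

12158.57 requests/second


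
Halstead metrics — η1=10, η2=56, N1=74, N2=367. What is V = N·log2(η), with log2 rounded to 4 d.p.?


Formula: V = N * log2(η), where N = N1 + N2 and η = η1 + η2
η = 10 + 56 = 66
N = 74 + 367 = 441
log2(66) ≈ 6.0444
V = 441 * 6.0444 = 2665.58

2665.58


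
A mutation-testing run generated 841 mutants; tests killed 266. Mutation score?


Mutation score = killed / total * 100
Mutation score = 266 / 841 * 100
Mutation score = 31.63%

31.63%


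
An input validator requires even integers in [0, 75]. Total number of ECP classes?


Constraint: even integers in [0, 75]
Class 1: x < 0 — out-of-range invalid
Class 2: x in [0,75] but odd — wrong type invalid
Class 3: x in [0,75] and even — valid
Class 4: x > 75 — out-of-range invalid
Total equivalence classes: 4

4 equivalence classes


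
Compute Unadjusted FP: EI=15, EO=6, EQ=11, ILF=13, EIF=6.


UFP = EI*4 + EO*5 + EQ*4 + ILF*10 + EIF*7
UFP = 15*4 + 6*5 + 11*4 + 13*10 + 6*7
UFP = 60 + 30 + 44 + 130 + 42
UFP = 306

306


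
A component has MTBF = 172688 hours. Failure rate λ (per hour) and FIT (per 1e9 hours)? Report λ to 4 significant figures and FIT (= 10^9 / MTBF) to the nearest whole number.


Formula: λ = 1 / MTBF; FIT = λ × 1e9 = 1e9 / MTBF
λ = 1 / 172688 ≈ 5.791e-06 failures/hour
FIT = 1e9 / 172688 ≈ 5791 failures per 1e9 hours (nearest whole number)

λ = 5.791e-06 /h, FIT = 5791


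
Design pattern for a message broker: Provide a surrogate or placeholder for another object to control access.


This matches the Proxy pattern

Proxy


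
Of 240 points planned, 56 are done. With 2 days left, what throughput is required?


Formula: Required rate = Remaining points / Days left
Remaining = 240 - 56 = 184 points
Required rate = 184 / 2 = 92.0 points/day

92.0 points/day


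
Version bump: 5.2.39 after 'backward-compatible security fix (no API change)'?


Current: 5.2.39
Change category: 'backward-compatible security fix (no API change)' → patch bump
SemVer rule: patch bump → increment PATCH (MAJOR and MINOR unchanged)
New: 5.2.40

5.2.40


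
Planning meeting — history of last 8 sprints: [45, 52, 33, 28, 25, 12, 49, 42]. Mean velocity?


Formula: Avg velocity = Total points / Number of sprints
Points: [45, 52, 33, 28, 25, 12, 49, 42]
Sum = 45 + 52 + 33 + 28 + 25 + 12 + 49 + 42 = 286
Avg velocity = 286 / 8 = 35.75 points/sprint

35.75 points/sprint


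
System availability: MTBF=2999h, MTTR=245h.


Availability = MTBF / (MTBF + MTTR)
Availability = 2999 / (2999 + 245)
Availability = 2999 / 3244
Availability = 92.4476%

92.4476%


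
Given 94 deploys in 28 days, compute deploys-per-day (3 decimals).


Formula: deployments per day = releases / days
= 94 / 28
= 3.357 deploys/day
(equivalently, 23.5 deploys/week)

3.357 deploys/day


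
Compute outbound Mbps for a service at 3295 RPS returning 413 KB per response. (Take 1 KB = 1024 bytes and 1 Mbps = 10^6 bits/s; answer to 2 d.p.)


Formula: Mbps = payload_bytes * RPS * 8 / 1e6
Payload per request = 413 KB = 413 * 1024 = 422912 bytes
Total bytes/sec = 422912 * 3295 = 1393495040
Total bits/sec = 1393495040 * 8 = 11147960320
Mbps = 11147960320 / 1e6 = 11147.96

11147.96 Mbps


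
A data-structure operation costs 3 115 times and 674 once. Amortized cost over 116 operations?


Formula: Amortized cost = Total cost / Operations
Total cost = (115 * 3) + (1 * 674)
Total cost = 345 + 674 = 1019
Amortized = 1019 / 116 = 8.7845

8.7845


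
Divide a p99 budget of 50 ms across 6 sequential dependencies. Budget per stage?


Formula: per_stage = total_budget / stages
per_stage = 50 / 6
per_stage = 8.33 ms

8.33 ms


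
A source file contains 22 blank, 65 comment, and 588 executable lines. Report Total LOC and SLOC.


Total LOC = blank + comment + code
Total LOC = 22 + 65 + 588 = 675
SLOC (source only) = code = 588

Total LOC: 675, SLOC: 588


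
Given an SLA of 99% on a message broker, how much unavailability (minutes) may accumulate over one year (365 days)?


Formula: allowed downtime = period * (100 - SLA) / 100
Period (year (365 days)) = 525600 minutes
Unavailability fraction = (100 - 99.0) / 100
Allowed downtime = 525600 * (100 - 99.0) / 100
Allowed downtime = 5256.0 minutes

5256.0 minutes


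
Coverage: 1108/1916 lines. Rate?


Coverage = covered / total * 100
Coverage = 1108 / 1916 * 100
Coverage = 57.83%

57.83%


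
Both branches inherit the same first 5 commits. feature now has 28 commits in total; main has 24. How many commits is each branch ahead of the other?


Common ancestor: commit #5
feature commits after divergence: 28 - 5 = 23
main commits after divergence: 24 - 5 = 19
feature is 23 commits ahead of main
main is 19 commits ahead of feature

feature ahead: 23, main ahead: 19


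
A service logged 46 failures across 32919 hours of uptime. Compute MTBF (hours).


Formula: MTBF = Total operating time / Number of failures
MTBF = 32919 / 46
MTBF = 715.63 hours

715.63 hours


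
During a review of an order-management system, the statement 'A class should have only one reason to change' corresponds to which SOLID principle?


This describes the Single Responsibility Principle (SRP)

Single Responsibility Principle (SRP)


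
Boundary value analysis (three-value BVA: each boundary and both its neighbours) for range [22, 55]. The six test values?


Range: [22, 55]
Boundaries: just below min, min, min+1, max-1, max, just above max
Values: [21, 22, 23, 54, 55, 56]

[21, 22, 23, 54, 55, 56]


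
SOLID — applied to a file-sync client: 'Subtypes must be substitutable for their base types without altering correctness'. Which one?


This describes the Liskov Substitution Principle (LSP)

Liskov Substitution Principle (LSP)


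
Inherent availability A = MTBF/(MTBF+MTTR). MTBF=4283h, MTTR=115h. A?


Availability = MTBF / (MTBF + MTTR)
Availability = 4283 / (4283 + 115)
Availability = 4283 / 4398
Availability = 97.3852%

97.3852%


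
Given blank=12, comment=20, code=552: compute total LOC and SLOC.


Total LOC = blank + comment + code
Total LOC = 12 + 20 + 552 = 584
SLOC (source only) = code = 552

Total LOC: 584, SLOC: 552


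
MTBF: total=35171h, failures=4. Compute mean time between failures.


Formula: MTBF = Total operating time / Number of failures
MTBF = 35171 / 4
MTBF = 8792.75 hours

8792.75 hours


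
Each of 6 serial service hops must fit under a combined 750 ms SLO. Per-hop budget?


Formula: per_stage = total_budget / stages
per_stage = 750 / 6
per_stage = 125.0 ms

125.0 ms


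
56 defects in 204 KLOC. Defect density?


Defect density = defects / KLOC
Defect density = 56 / 204
Defect density = 0.275 defects/KLOC

0.275 defects/KLOC


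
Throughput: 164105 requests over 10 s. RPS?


Formula: throughput = requests / seconds
throughput = 164105 / 10
throughput = 16410.5 requests/second

16410.5 requests/second


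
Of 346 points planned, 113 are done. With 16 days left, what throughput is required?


Formula: Required rate = Remaining points / Days left
Remaining = 346 - 113 = 233 points
Required rate = 233 / 16 = 14.56 points/day

14.56 points/day


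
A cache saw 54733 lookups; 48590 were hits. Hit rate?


Formula: hit rate = hits / (hits + misses) * 100
hit rate = 48590 / (48590 + 6143) * 100
hit rate = 48590 / 54733 * 100
hit rate = 88.78%

88.78%


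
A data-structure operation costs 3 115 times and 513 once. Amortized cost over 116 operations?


Formula: Amortized cost = Total cost / Operations
Total cost = (115 * 3) + (1 * 513)
Total cost = 345 + 513 = 858
Amortized = 858 / 116 = 7.3966

7.3966


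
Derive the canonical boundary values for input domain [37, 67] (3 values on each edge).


Range: [37, 67]
Boundaries: just below min, min, min+1, max-1, max, just above max
Values: [36, 37, 38, 66, 67, 68]

[36, 37, 38, 66, 67, 68]


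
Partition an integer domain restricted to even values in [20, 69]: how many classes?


Constraint: even integers in [20, 69]
Class 1: x < 20 — out-of-range invalid
Class 2: x in [20,69] but odd — wrong type invalid
Class 3: x in [20,69] and even — valid
Class 4: x > 69 — out-of-range invalid
Total equivalence classes: 4

4 equivalence classes


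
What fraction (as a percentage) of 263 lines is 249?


Coverage = covered / total * 100
Coverage = 249 / 263 * 100
Coverage = 94.68%

94.68%


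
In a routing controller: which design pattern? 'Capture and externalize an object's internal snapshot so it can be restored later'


This matches the Memento pattern

Memento


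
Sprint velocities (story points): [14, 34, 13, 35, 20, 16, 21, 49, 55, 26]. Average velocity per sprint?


Formula: Avg velocity = Total points / Number of sprints
Points: [14, 34, 13, 35, 20, 16, 21, 49, 55, 26]
Sum = 14 + 34 + 13 + 35 + 20 + 16 + 21 + 49 + 55 + 26 = 283
Avg velocity = 283 / 10 = 28.3 points/sprint

28.3 points/sprint


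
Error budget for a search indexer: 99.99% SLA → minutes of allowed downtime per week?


Formula: allowed downtime = period * (100 - SLA) / 100
Period (week) = 10080 minutes
Unavailability fraction = (100 - 99.99) / 100
Allowed downtime = 10080 * (100 - 99.99) / 100
Allowed downtime = 1.008 minutes

1.008 minutes


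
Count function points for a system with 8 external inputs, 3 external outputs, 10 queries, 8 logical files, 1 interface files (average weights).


UFP = EI*4 + EO*5 + EQ*4 + ILF*10 + EIF*7
UFP = 8*4 + 3*5 + 10*4 + 8*10 + 1*7
UFP = 32 + 15 + 40 + 80 + 7
UFP = 174

174


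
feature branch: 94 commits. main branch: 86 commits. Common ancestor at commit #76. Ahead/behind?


Common ancestor: commit #76
feature commits after divergence: 94 - 76 = 18
main commits after divergence: 86 - 76 = 10
feature is 18 commits ahead of main
main is 10 commits ahead of feature

feature ahead: 18, main ahead: 10


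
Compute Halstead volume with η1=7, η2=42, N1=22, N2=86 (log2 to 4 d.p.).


Formula: V = N * log2(η), where N = N1 + N2 and η = η1 + η2
η = 7 + 42 = 49
N = 22 + 86 = 108
log2(49) ≈ 5.6147
V = 108 * 5.6147 = 606.39

606.39


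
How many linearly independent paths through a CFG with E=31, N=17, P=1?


Formula: V(G) = E - N + 2P
V(G) = 31 - 17 + 2*1
V(G) = 14 + 2
V(G) = 16

16


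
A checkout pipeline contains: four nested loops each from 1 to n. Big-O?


Reasoning: four levels of nesting
Complexity: O(n^4)

O(n^4)


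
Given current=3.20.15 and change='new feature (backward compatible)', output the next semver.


Current: 3.20.15
Change category: 'new feature (backward compatible)' → minor bump
SemVer rule: minor bump → increment MINOR, reset PATCH to 0 (MAJOR unchanged)
New: 3.21.0

3.21.0


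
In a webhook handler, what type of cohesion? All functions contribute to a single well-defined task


Reasoning: Best: single purpose
Type: Functional cohesion

Functional cohesion


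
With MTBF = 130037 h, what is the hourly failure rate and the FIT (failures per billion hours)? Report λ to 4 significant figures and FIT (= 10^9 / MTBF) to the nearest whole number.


Formula: λ = 1 / MTBF; FIT = λ × 1e9 = 1e9 / MTBF
λ = 1 / 130037 ≈ 7.690e-06 failures/hour
FIT = 1e9 / 130037 ≈ 7690 failures per 1e9 hours (nearest whole number)

λ = 7.690e-06 /h, FIT = 7690


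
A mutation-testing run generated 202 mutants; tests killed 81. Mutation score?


Mutation score = killed / total * 100
Mutation score = 81 / 202 * 100
Mutation score = 40.1%

40.1%


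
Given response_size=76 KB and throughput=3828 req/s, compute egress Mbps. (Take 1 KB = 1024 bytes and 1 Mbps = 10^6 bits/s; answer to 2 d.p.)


Formula: Mbps = payload_bytes * RPS * 8 / 1e6
Payload per request = 76 KB = 76 * 1024 = 77824 bytes
Total bytes/sec = 77824 * 3828 = 297910272
Total bits/sec = 297910272 * 8 = 2383282176
Mbps = 2383282176 / 1e6 = 2383.28

2383.28 Mbps


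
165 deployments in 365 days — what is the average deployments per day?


Formula: deployments per day = releases / days
= 165 / 365
= 0.452 deploys/day
(equivalently, 3.16 deploys/week)

0.452 deploys/day


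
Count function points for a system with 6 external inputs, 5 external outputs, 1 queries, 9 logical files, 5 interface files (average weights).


UFP = EI*4 + EO*5 + EQ*4 + ILF*10 + EIF*7
UFP = 6*4 + 5*5 + 1*4 + 9*10 + 5*7
UFP = 24 + 25 + 4 + 90 + 35
UFP = 178

178


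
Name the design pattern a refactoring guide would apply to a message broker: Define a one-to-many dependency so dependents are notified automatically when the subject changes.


This matches the Observer pattern

Observer


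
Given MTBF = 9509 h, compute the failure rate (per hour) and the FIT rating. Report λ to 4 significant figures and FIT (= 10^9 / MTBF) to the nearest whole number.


Formula: λ = 1 / MTBF; FIT = λ × 1e9 = 1e9 / MTBF
λ = 1 / 9509 ≈ 1.052e-04 failures/hour
FIT = 1e9 / 9509 ≈ 105164 failures per 1e9 hours (nearest whole number)

λ = 1.052e-04 /h, FIT = 105164


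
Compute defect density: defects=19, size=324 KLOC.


Defect density = defects / KLOC
Defect density = 19 / 324
Defect density = 0.059 defects/KLOC

0.059 defects/KLOC


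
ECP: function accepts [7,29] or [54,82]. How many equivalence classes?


Valid ranges: [7,29] and [54,82]
Class 1: x < 7 — invalid
Class 2: 7 ≤ x ≤ 29 — valid
Class 3: 29 < x < 54 — invalid (gap between ranges)
Class 4: 54 ≤ x ≤ 82 — valid
Class 5: x > 82 — invalid
Total equivalence classes: 5

5 equivalence classes


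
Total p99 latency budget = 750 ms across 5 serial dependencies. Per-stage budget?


Formula: per_stage = total_budget / stages
per_stage = 750 / 5
per_stage = 150.0 ms

150.0 ms


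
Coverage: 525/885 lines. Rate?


Coverage = covered / total * 100
Coverage = 525 / 885 * 100
Coverage = 59.32%

59.32%


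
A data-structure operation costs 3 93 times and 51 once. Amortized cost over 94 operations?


Formula: Amortized cost = Total cost / Operations
Total cost = (93 * 3) + (1 * 51)
Total cost = 279 + 51 = 330
Amortized = 330 / 94 = 3.5106

3.5106


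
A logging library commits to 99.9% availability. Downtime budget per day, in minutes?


Formula: allowed downtime = period * (100 - SLA) / 100
Period (day) = 1440 minutes
Unavailability fraction = (100 - 99.9) / 100
Allowed downtime = 1440 * (100 - 99.9) / 100
Allowed downtime = 1.44 minutes

1.44 minutes


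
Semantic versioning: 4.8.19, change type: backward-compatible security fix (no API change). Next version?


Current: 4.8.19
Change category: 'backward-compatible security fix (no API change)' → patch bump
SemVer rule: patch bump → increment PATCH (MAJOR and MINOR unchanged)
New: 4.8.20

4.8.20


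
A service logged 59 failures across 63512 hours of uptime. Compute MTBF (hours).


Formula: MTBF = Total operating time / Number of failures
MTBF = 63512 / 59
MTBF = 1076.47 hours

1076.47 hours


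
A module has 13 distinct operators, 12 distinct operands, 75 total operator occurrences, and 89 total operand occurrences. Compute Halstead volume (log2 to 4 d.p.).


Formula: V = N * log2(η), where N = N1 + N2 and η = η1 + η2
η = 13 + 12 = 25
N = 75 + 89 = 164
log2(25) ≈ 4.6439
V = 164 * 4.6439 = 761.60

761.60


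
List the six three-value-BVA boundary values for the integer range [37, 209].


Range: [37, 209]
Boundaries: just below min, min, min+1, max-1, max, just above max
Values: [36, 37, 38, 208, 209, 210]

[36, 37, 38, 208, 209, 210]


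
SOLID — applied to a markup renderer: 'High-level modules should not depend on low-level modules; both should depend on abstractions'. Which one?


This describes the Dependency Inversion Principle (DIP)

Dependency Inversion Principle (DIP)


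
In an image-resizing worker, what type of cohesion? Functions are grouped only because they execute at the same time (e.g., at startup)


Reasoning: Related by timing only
Type: Temporal cohesion

Temporal cohesion


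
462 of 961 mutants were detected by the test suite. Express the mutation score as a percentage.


Mutation score = killed / total * 100
Mutation score = 462 / 961 * 100
Mutation score = 48.07%

48.07%


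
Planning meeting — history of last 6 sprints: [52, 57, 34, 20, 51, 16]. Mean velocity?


Formula: Avg velocity = Total points / Number of sprints
Points: [52, 57, 34, 20, 51, 16]
Sum = 52 + 57 + 34 + 20 + 51 + 16 = 230
Avg velocity = 230 / 6 = 38.33 points/sprint

38.33 points/sprint


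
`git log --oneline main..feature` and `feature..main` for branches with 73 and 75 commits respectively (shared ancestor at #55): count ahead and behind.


Common ancestor: commit #55
feature commits after divergence: 73 - 55 = 18
main commits after divergence: 75 - 55 = 20
feature is 18 commits ahead of main
main is 20 commits ahead of feature

feature ahead: 18, main ahead: 20


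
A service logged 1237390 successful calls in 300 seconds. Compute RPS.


Formula: throughput = requests / seconds
throughput = 1237390 / 300
throughput = 4124.63 requests/second

4124.63 requests/second


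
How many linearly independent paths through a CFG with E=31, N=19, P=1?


Formula: V(G) = E - N + 2P
V(G) = 31 - 19 + 2*1
V(G) = 12 + 2
V(G) = 14

14


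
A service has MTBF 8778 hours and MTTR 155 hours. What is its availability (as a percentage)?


Availability = MTBF / (MTBF + MTTR)
Availability = 8778 / (8778 + 155)
Availability = 8778 / 8933
Availability = 98.2649%

98.2649%


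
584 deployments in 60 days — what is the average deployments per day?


Formula: deployments per day = releases / days
= 584 / 60
= 9.733 deploys/day
(equivalently, 68.13 deploys/week)

9.733 deploys/day


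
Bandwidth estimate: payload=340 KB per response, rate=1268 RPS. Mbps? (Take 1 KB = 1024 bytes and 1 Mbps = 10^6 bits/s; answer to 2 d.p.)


Formula: Mbps = payload_bytes * RPS * 8 / 1e6
Payload per request = 340 KB = 340 * 1024 = 348160 bytes
Total bytes/sec = 348160 * 1268 = 441466880
Total bits/sec = 441466880 * 8 = 3531735040
Mbps = 3531735040 / 1e6 = 3531.74

3531.74 Mbps


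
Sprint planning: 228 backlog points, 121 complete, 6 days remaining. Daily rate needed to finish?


Formula: Required rate = Remaining points / Days left
Remaining = 228 - 121 = 107 points
Required rate = 107 / 6 = 17.83 points/day

17.83 points/day


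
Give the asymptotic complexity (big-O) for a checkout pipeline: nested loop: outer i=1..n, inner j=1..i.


Reasoning: triangle: n(n+1)/2 ~ n^2/2
Complexity: O(n^2)

O(n^2)


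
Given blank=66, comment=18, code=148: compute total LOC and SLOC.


Total LOC = blank + comment + code
Total LOC = 66 + 18 + 148 = 232
SLOC (source only) = code = 148

Total LOC: 232, SLOC: 148


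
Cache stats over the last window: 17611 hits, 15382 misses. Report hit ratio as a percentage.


Formula: hit rate = hits / (hits + misses) * 100
hit rate = 17611 / (17611 + 15382) * 100
hit rate = 17611 / 32993 * 100
hit rate = 53.38%

53.38%


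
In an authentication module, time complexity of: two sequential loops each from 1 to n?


Reasoning: sequential dominates: O(n) + O(n) = O(n)
Complexity: O(n)

O(n)


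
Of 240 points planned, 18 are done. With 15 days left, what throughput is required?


Formula: Required rate = Remaining points / Days left
Remaining = 240 - 18 = 222 points
Required rate = 222 / 15 = 14.8 points/day

14.8 points/day


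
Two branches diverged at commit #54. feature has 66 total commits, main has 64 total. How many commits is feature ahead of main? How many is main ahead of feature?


Common ancestor: commit #54
feature commits after divergence: 66 - 54 = 12
main commits after divergence: 64 - 54 = 10
feature is 12 commits ahead of main
main is 10 commits ahead of feature

feature ahead: 12, main ahead: 10


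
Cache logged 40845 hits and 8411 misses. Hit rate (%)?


Formula: hit rate = hits / (hits + misses) * 100
hit rate = 40845 / (40845 + 8411) * 100
hit rate = 40845 / 49256 * 100
hit rate = 82.92%

82.92%


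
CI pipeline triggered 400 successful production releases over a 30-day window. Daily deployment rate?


Formula: deployments per day = releases / days
= 400 / 30
= 13.333 deploys/day
(equivalently, 93.33 deploys/week)

13.333 deploys/day


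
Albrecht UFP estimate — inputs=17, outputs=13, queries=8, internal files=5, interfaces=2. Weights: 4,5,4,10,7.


UFP = EI*4 + EO*5 + EQ*4 + ILF*10 + EIF*7
UFP = 17*4 + 13*5 + 8*4 + 5*10 + 2*7
UFP = 68 + 65 + 32 + 50 + 14
UFP = 229

229


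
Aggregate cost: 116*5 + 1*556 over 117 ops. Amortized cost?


Formula: Amortized cost = Total cost / Operations
Total cost = (116 * 5) + (1 * 556)
Total cost = 580 + 556 = 1136
Amortized = 1136 / 117 = 9.7094

9.7094


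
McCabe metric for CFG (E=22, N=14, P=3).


Formula: V(G) = E - N + 2P
V(G) = 22 - 14 + 2*3
V(G) = 8 + 6
V(G) = 14

14


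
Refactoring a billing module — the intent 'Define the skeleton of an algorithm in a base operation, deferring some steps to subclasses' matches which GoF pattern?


This matches the Template Method pattern

Template Method


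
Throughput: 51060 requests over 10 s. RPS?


Formula: throughput = requests / seconds
throughput = 51060 / 10
throughput = 5106.0 requests/second

5106.0 requests/second


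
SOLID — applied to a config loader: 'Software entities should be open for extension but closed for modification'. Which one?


This describes the Open/Closed Principle (OCP)

Open/Closed Principle (OCP)


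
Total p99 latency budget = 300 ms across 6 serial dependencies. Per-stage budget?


Formula: per_stage = total_budget / stages
per_stage = 300 / 6
per_stage = 50.0 ms

50.0 ms


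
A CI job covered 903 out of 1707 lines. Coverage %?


Coverage = covered / total * 100
Coverage = 903 / 1707 * 100
Coverage = 52.9%

52.9%


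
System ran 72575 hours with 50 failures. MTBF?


Formula: MTBF = Total operating time / Number of failures
MTBF = 72575 / 50
MTBF = 1451.5 hours

1451.5 hours


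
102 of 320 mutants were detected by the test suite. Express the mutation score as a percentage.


Mutation score = killed / total * 100
Mutation score = 102 / 320 * 100
Mutation score = 31.88%

31.88%


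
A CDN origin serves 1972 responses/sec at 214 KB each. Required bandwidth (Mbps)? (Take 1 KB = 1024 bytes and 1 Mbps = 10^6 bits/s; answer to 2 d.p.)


Formula: Mbps = payload_bytes * RPS * 8 / 1e6
Payload per request = 214 KB = 214 * 1024 = 219136 bytes
Total bytes/sec = 219136 * 1972 = 432136192
Total bits/sec = 432136192 * 8 = 3457089536
Mbps = 3457089536 / 1e6 = 3457.09

3457.09 Mbps


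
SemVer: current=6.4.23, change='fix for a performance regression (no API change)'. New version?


Current: 6.4.23
Change category: 'fix for a performance regression (no API change)' → patch bump
SemVer rule: patch bump → increment PATCH (MAJOR and MINOR unchanged)
New: 6.4.24

6.4.24


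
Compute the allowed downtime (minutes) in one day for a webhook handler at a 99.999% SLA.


Formula: allowed downtime = period * (100 - SLA) / 100
Period (day) = 1440 minutes
Unavailability fraction = (100 - 99.999) / 100
Allowed downtime = 1440 * (100 - 99.999) / 100
Allowed downtime = 0.0144 minutes

0.0144 minutes


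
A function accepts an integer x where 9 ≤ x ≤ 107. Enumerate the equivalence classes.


Valid range: [9, 107]
Class 1: x < 9 — invalid
Class 2: 9 ≤ x ≤ 107 — valid
Class 3: x > 107 — invalid
Total equivalence classes: 3

3 equivalence classes


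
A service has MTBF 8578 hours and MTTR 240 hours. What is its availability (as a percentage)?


Availability = MTBF / (MTBF + MTTR)
Availability = 8578 / (8578 + 240)
Availability = 8578 / 8818
Availability = 97.2783%

97.2783%


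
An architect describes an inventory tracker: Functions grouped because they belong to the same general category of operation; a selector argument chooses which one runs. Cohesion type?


Reasoning: Grouped by category of activity, not by data or sequence
Type: Logical cohesion

Logical cohesion


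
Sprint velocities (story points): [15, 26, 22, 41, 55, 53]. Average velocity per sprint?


Formula: Avg velocity = Total points / Number of sprints
Points: [15, 26, 22, 41, 55, 53]
Sum = 15 + 26 + 22 + 41 + 55 + 53 = 212
Avg velocity = 212 / 6 = 35.33 points/sprint

35.33 points/sprint


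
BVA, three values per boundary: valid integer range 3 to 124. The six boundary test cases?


Range: [3, 124]
Boundaries: just below min, min, min+1, max-1, max, just above max
Values: [2, 3, 4, 123, 124, 125]

[2, 3, 4, 123, 124, 125]


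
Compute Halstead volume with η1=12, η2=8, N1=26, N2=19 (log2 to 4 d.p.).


Formula: V = N * log2(η), where N = N1 + N2 and η = η1 + η2
η = 12 + 8 = 20
N = 26 + 19 = 45
log2(20) ≈ 4.3219
V = 45 * 4.3219 = 194.49

194.49


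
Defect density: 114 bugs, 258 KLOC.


Defect density = defects / KLOC
Defect density = 114 / 258
Defect density = 0.442 defects/KLOC

0.442 defects/KLOC


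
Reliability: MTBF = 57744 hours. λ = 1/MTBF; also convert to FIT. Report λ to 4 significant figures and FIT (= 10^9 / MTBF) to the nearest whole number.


Formula: λ = 1 / MTBF; FIT = λ × 1e9 = 1e9 / MTBF
λ = 1 / 57744 ≈ 1.732e-05 failures/hour
FIT = 1e9 / 57744 ≈ 17318 failures per 1e9 hours (nearest whole number)

λ = 1.732e-05 /h, FIT = 17318


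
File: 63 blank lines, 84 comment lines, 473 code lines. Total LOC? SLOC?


Total LOC = blank + comment + code
Total LOC = 63 + 84 + 473 = 620
SLOC (source only) = code = 473

Total LOC: 620, SLOC: 473


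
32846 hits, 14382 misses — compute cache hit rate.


Formula: hit rate = hits / (hits + misses) * 100
hit rate = 32846 / (32846 + 14382) * 100
hit rate = 32846 / 47228 * 100
hit rate = 69.55%

69.55%


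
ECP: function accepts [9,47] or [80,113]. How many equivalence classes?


Valid ranges: [9,47] and [80,113]
Class 1: x < 9 — invalid
Class 2: 9 ≤ x ≤ 47 — valid
Class 3: 47 < x < 80 — invalid (gap between ranges)
Class 4: 80 ≤ x ≤ 113 — valid
Class 5: x > 113 — invalid
Total equivalence classes: 5

5 equivalence classes


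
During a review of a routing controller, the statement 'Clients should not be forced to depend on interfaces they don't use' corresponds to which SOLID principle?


This describes the Interface Segregation Principle (ISP)

Interface Segregation Principle (ISP)


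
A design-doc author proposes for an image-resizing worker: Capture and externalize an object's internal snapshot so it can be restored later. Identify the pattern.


This matches the Memento pattern

Memento


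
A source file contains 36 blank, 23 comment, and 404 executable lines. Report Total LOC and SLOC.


Total LOC = blank + comment + code
Total LOC = 36 + 23 + 404 = 463
SLOC (source only) = code = 404

Total LOC: 463, SLOC: 404


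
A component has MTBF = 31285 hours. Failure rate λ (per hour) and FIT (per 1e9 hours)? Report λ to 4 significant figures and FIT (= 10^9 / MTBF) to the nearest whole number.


Formula: λ = 1 / MTBF; FIT = λ × 1e9 = 1e9 / MTBF
λ = 1 / 31285 ≈ 3.196e-05 failures/hour
FIT = 1e9 / 31285 ≈ 31964 failures per 1e9 hours (nearest whole number)

λ = 3.196e-05 /h, FIT = 31964


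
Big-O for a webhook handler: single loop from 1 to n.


Reasoning: one pass through n items
Complexity: O(n)

O(n)


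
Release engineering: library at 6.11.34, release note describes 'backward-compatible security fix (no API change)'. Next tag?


Current: 6.11.34
Change category: 'backward-compatible security fix (no API change)' → patch bump
SemVer rule: patch bump → increment PATCH (MAJOR and MINOR unchanged)
New: 6.11.35

6.11.35


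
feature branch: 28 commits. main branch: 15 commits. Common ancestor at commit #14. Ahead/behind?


Common ancestor: commit #14
feature commits after divergence: 28 - 14 = 14
main commits after divergence: 15 - 14 = 1
feature is 14 commits ahead of main
main is 1 commits ahead of feature

feature ahead: 14, main ahead: 1


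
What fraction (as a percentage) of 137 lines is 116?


Coverage = covered / total * 100
Coverage = 116 / 137 * 100
Coverage = 84.67%

84.67%


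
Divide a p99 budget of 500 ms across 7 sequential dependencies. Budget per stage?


Formula: per_stage = total_budget / stages
per_stage = 500 / 7
per_stage = 71.43 ms

71.43 ms


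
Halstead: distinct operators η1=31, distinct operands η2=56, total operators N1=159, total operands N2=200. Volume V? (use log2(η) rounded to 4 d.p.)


Formula: V = N * log2(η), where N = N1 + N2 and η = η1 + η2
η = 31 + 56 = 87
N = 159 + 200 = 359
log2(87) ≈ 6.4429
V = 359 * 6.4429 = 2313.00

2313.00


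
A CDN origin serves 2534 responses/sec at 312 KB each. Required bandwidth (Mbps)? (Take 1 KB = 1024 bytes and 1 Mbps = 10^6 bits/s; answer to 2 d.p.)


Formula: Mbps = payload_bytes * RPS * 8 / 1e6
Payload per request = 312 KB = 312 * 1024 = 319488 bytes
Total bytes/sec = 319488 * 2534 = 809582592
Total bits/sec = 809582592 * 8 = 6476660736
Mbps = 6476660736 / 1e6 = 6476.66

6476.66 Mbps


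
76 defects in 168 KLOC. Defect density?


Defect density = defects / KLOC
Defect density = 76 / 168
Defect density = 0.452 defects/KLOC

0.452 defects/KLOC


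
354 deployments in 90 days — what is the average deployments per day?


Formula: deployments per day = releases / days
= 354 / 90
= 3.933 deploys/day
(equivalently, 27.53 deploys/week)

3.933 deploys/day
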